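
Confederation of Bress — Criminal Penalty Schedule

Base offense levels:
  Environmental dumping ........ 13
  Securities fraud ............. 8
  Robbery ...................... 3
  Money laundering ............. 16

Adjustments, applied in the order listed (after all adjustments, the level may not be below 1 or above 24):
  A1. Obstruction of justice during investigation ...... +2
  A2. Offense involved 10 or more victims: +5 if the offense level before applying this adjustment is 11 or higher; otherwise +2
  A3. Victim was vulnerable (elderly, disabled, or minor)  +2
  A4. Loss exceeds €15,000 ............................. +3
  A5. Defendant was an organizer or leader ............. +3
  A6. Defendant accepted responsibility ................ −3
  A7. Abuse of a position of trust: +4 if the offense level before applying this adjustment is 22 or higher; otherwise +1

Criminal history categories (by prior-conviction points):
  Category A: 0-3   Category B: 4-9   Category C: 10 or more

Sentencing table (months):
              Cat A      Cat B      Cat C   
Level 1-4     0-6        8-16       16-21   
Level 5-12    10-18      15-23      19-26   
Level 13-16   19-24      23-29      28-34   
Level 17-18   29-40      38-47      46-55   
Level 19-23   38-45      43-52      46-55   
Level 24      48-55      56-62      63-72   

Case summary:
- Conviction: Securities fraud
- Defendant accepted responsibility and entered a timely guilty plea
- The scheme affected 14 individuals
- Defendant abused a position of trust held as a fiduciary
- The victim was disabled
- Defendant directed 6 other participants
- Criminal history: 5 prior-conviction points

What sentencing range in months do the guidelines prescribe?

Base offense level for securities fraud: 8.
A2 applies (level before this adjustment is 8 < 11, so +2): 8 + 2 = 10.
A3 applies: 10 + 2 = 12.
A4 does not apply.
A5 applies: 12 + 3 = 15.
A6 applies: 15 − 3 = 12.
A7 applies (level before this adjustment is 12 < 22, so +1): 12 + 1 = 13.
Final offense level: 13.
Criminal history: 5 prior points → Category B (4-9).
Level 13 falls in the 13-16 band.
Grid: Level 13-16 × Category B = 23-29 months.

23-29 months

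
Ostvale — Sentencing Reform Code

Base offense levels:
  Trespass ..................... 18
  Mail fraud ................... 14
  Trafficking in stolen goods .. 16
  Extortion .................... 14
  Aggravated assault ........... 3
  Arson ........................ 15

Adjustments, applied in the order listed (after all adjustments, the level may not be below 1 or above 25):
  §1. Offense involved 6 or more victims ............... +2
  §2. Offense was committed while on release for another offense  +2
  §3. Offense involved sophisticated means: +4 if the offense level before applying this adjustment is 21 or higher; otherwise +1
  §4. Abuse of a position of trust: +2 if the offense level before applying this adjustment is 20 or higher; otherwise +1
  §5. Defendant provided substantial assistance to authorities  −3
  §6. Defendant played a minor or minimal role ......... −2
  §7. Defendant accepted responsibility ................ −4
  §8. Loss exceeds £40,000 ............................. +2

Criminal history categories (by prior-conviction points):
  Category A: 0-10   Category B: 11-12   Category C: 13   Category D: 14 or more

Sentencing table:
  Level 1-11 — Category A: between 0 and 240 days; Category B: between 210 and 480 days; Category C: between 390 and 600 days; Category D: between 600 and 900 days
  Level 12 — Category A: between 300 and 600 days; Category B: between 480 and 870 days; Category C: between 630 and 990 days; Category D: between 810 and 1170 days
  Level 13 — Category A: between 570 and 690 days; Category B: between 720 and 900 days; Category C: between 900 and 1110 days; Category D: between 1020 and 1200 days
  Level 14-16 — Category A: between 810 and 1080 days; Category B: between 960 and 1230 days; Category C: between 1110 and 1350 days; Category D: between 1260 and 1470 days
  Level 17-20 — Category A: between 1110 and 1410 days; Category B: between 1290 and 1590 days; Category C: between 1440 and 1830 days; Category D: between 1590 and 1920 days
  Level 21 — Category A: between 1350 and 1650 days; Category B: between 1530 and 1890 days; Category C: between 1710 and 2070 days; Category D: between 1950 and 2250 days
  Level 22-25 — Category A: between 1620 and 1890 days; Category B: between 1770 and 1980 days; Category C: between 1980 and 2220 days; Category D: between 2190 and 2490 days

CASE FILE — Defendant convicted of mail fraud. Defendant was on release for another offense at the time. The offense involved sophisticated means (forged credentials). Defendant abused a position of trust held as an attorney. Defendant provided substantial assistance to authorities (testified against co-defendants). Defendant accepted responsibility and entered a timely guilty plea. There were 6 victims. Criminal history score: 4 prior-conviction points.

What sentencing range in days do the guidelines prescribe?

Base offense level for mail fraud: 14.
§1 applies: 14 + 2 = 16.
§2 applies: 16 + 2 = 18.
§3 applies (level before this adjustment is 18 < 21, so +1): 18 + 1 = 19.
§4 applies (level before this adjustment is 19 < 20, so +1): 19 + 1 = 20.
§5 applies: 20 − 3 = 17.
§7 applies: 17 − 4 = 13.
§8 does not apply.
Final offense level: 13.
Criminal history: 4 prior points → Category A (0-10).
Level 13 falls in the 13 band.
Grid: Level 13 × Category A = 570-690 days.

570-690 days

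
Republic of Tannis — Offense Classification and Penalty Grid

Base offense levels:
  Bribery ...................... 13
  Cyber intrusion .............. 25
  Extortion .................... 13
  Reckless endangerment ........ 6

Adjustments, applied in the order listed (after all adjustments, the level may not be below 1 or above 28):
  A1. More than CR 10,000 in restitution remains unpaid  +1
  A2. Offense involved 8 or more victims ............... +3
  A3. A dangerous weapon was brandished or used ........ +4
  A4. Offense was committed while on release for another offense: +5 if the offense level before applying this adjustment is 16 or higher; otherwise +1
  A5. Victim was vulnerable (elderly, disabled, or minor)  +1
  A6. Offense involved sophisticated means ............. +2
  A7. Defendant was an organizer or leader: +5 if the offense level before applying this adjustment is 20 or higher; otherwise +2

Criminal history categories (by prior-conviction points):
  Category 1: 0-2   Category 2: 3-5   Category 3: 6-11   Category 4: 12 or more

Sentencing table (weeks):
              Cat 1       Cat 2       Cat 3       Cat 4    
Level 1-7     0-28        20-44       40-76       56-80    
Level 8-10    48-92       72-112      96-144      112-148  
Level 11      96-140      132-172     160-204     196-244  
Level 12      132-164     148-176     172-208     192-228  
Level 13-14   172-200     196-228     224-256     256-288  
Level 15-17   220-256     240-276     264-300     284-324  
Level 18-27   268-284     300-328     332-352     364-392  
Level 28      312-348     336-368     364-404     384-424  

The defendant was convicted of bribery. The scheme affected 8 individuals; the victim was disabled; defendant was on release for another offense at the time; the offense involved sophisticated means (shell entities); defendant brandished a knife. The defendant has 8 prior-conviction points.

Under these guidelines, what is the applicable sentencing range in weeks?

364-404 weeks

Base offense level for bribery: 13.
A2 applies: 13 + 3 = 16.
A3 applies: 16 + 4 = 20.
A4 applies (level before this adjustment is 20 ≥ 16, so +5): 20 + 5 = 25.
A5 applies: 25 + 1 = 26.
A6 applies: 26 + 2 = 28.
A7 does not apply.
Final offense level: 28.
Criminal history: 8 prior points → Category 3 (6-11).
Level 28 falls in the 28 band.
Grid: Level 28 × Category 3 = 364-404 weeks.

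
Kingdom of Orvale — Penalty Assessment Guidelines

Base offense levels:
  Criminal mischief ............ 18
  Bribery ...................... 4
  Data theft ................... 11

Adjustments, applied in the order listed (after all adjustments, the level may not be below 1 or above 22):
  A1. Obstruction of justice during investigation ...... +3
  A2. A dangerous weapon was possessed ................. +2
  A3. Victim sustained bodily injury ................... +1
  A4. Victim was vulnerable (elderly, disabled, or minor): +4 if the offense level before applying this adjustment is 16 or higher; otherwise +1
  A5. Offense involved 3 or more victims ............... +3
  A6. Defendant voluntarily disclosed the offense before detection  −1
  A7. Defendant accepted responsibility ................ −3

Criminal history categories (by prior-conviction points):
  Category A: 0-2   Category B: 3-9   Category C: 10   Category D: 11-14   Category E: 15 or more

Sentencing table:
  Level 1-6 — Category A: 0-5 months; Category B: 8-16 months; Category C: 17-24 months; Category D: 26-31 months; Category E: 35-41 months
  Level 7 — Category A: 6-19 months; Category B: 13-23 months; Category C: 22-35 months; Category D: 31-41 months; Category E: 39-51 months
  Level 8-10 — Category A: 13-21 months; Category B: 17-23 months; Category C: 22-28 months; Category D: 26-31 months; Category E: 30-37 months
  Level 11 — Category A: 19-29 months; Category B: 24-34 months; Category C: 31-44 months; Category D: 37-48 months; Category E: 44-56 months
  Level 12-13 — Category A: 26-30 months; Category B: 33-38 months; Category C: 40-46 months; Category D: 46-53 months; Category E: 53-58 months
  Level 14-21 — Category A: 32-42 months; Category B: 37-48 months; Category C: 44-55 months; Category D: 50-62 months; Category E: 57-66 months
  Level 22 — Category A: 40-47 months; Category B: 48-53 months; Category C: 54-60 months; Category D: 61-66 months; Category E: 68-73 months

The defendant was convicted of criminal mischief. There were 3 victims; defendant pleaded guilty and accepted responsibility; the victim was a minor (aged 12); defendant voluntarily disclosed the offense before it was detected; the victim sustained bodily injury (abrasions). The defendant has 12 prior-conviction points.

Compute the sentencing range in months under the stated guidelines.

Base offense level for criminal mischief: 18.
A3 applies: 18 + 1 = 19.
A4 applies (level before this adjustment is 19 ≥ 16, so +4): 19 + 4 = 23.
A5 applies: 23 + 3 = 26.
A6 applies: 26 − 1 = 25.
A7 applies: 25 − 3 = 22.
Final offense level: 22.
Criminal history: 12 prior points → Category D (11-14).
Level 22 falls in the 22 band.
Grid: Level 22 × Category D = 61-66 months.

61-66 months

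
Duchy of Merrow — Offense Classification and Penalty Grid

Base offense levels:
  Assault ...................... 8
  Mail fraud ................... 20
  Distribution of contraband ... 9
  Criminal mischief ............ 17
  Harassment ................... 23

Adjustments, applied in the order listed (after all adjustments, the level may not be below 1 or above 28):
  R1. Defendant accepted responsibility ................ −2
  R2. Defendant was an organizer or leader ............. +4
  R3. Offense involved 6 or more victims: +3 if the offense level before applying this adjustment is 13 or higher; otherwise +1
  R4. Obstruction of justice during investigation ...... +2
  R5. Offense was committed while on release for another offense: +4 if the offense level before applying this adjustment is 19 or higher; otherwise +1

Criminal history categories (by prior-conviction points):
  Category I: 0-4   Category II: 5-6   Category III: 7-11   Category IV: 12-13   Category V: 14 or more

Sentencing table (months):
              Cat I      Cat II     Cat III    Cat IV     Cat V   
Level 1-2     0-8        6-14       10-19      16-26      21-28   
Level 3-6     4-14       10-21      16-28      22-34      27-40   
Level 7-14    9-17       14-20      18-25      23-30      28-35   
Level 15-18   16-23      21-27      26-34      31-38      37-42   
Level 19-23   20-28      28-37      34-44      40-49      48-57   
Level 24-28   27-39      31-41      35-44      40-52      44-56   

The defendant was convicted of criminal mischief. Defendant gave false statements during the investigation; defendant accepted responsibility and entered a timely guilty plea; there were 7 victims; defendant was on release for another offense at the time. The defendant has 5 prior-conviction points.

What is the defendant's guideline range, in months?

Base offense level for criminal mischief: 17.
R1 applies: 17 − 2 = 15.
R2 does not apply.
R3 applies (level before this adjustment is 15 ≥ 13, so +3): 15 + 3 = 18.
R4 applies: 18 + 2 = 20.
R5 applies (level before this adjustment is 20 ≥ 19, so +4): 20 + 4 = 24.
Final offense level: 24.
Criminal history: 5 prior points → Category II (5-6).
Level 24 falls in the 24-28 band.
Grid: Level 24-28 × Category II = 31-41 months.

31-41 months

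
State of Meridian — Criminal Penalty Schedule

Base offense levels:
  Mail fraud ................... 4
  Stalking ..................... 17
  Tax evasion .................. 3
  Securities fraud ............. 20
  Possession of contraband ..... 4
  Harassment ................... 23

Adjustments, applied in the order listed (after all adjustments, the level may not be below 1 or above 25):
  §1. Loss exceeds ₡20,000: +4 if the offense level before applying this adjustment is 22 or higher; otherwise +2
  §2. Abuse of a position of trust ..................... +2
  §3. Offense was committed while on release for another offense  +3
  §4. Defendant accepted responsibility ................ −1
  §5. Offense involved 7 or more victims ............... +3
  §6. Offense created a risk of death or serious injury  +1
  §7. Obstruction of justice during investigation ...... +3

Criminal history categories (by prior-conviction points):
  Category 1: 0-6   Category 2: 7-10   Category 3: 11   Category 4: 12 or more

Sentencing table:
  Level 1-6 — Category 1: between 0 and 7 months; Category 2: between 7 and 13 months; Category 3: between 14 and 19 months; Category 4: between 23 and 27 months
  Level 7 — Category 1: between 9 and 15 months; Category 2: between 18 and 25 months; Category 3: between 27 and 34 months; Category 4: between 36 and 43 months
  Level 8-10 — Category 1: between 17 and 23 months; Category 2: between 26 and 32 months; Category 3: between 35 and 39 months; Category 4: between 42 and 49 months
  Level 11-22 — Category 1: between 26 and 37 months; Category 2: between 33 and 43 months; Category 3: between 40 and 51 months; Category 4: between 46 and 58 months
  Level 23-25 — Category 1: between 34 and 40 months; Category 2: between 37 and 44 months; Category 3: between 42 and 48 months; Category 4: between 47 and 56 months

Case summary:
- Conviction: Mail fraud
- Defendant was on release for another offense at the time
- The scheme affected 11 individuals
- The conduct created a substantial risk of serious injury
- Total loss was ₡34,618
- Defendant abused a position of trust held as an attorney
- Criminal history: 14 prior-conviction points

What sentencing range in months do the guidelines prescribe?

Base offense level for mail fraud: 4.
§1 applies (level before this adjustment is 4 < 22, so +2): 4 + 2 = 6.
§2 applies: 6 + 2 = 8.
§3 applies: 8 + 3 = 11.
§4 does not apply.
§5 applies: 11 + 3 = 14.
§6 applies: 14 + 1 = 15.
§7 does not apply.
Final offense level: 15.
Criminal history: 14 prior points → Category 4 (12+).
Level 15 falls in the 11-22 band.
Grid: Level 11-22 × Category 4 = 46-58 months.

46-58 months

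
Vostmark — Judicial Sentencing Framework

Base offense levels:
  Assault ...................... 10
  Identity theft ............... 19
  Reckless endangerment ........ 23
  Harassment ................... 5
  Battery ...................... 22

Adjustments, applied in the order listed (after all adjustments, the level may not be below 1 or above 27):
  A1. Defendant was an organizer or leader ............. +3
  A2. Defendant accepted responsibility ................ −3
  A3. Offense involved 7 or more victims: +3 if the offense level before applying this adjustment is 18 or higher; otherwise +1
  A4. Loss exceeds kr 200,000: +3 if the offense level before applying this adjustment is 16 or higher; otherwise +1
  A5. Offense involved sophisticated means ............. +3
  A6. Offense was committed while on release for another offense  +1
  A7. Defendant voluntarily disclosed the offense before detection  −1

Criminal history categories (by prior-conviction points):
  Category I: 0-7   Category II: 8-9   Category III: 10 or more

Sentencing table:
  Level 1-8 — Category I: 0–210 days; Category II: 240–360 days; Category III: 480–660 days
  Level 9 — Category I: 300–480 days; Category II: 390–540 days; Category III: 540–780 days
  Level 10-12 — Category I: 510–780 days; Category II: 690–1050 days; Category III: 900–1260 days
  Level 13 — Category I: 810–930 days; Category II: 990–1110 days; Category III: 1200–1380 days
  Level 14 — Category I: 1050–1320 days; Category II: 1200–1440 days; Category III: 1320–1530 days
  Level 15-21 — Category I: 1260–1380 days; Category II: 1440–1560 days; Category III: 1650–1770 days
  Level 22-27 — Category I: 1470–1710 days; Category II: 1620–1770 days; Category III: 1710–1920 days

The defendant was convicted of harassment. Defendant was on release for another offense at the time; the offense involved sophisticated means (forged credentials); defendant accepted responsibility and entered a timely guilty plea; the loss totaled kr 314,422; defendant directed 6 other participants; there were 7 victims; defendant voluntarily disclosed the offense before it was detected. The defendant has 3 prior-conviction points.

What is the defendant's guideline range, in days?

510-780 days

Base offense level for harassment: 5.
A1 applies: 5 + 3 = 8.
A2 applies: 8 − 3 = 5.
A3 applies (level before this adjustment is 5 < 18, so +1): 5 + 1 = 6.
A4 applies (level before this adjustment is 6 < 16, so +1): 6 + 1 = 7.
A5 applies: 7 + 3 = 10.
A6 applies: 10 + 1 = 11.
A7 applies: 11 − 1 = 10.
Final offense level: 10.
Criminal history: 3 prior points → Category I (0-7).
Level 10 falls in the 10-12 band.
Grid: Level 10-12 × Category I = 510-780 days.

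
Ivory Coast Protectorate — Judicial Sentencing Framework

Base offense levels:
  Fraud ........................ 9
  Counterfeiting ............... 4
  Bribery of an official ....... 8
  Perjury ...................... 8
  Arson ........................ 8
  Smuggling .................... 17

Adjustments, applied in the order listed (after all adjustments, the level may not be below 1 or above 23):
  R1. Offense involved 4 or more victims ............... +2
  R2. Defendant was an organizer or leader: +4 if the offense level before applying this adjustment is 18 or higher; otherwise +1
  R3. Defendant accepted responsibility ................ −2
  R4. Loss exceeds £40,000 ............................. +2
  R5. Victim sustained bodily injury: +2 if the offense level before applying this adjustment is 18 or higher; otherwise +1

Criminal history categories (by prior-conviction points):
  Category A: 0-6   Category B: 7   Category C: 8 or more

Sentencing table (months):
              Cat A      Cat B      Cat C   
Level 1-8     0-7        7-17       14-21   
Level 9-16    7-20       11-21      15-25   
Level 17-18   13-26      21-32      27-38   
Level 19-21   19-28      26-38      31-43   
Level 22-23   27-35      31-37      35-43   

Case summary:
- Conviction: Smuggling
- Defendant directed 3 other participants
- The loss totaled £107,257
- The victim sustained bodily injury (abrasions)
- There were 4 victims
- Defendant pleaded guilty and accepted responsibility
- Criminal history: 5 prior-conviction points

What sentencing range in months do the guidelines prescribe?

Base offense level for smuggling: 17.
R1 applies: 17 + 2 = 19.
R2 applies (level before this adjustment is 19 ≥ 18, so +4): 19 + 4 = 23.
R3 applies: 23 − 2 = 21.
R4 applies: 21 + 2 = 23.
R5 applies (level before this adjustment is 23 ≥ 18, so +2): 23 + 2 = 25.
Level 25 exceeds the maximum of 23; capped at 23.
Final offense level: 23.
Criminal history: 5 prior points → Category A (0-6).
Level 23 falls in the 22-23 band.
Grid: Level 22-23 × Category A = 27-35 months.

27-35 months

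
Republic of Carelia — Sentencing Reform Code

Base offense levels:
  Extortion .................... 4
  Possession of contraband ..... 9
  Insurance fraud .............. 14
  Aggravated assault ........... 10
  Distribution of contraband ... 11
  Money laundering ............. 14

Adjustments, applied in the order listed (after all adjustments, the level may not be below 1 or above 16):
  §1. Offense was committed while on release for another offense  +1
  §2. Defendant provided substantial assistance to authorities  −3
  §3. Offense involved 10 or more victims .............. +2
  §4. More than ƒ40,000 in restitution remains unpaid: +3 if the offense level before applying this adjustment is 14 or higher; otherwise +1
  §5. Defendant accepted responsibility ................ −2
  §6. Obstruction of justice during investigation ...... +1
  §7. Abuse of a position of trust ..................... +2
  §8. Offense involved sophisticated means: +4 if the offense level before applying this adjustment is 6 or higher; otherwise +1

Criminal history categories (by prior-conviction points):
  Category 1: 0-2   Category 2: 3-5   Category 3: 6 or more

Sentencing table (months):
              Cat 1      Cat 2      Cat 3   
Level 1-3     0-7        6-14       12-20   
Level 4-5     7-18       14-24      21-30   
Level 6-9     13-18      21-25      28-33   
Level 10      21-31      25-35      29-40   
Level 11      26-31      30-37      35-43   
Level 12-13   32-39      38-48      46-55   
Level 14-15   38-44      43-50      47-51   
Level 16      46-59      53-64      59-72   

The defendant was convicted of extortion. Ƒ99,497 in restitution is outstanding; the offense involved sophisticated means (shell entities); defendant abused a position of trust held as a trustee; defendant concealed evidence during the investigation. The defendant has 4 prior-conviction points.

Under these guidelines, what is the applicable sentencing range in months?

Base offense level for extortion: 4.
§1 does not apply.
§3 does not apply.
§4 applies (level before this adjustment is 4 < 14, so +1): 4 + 1 = 5.
§5 does not apply.
§6 applies: 5 + 1 = 6.
§7 applies: 6 + 2 = 8.
§8 applies (level before this adjustment is 8 ≥ 6, so +4): 8 + 4 = 12.
Final offense level: 12.
Criminal history: 4 prior points → Category 2 (3-5).
Level 12 falls in the 12-13 band.
Grid: Level 12-13 × Category 2 = 38-48 months.

38-48 months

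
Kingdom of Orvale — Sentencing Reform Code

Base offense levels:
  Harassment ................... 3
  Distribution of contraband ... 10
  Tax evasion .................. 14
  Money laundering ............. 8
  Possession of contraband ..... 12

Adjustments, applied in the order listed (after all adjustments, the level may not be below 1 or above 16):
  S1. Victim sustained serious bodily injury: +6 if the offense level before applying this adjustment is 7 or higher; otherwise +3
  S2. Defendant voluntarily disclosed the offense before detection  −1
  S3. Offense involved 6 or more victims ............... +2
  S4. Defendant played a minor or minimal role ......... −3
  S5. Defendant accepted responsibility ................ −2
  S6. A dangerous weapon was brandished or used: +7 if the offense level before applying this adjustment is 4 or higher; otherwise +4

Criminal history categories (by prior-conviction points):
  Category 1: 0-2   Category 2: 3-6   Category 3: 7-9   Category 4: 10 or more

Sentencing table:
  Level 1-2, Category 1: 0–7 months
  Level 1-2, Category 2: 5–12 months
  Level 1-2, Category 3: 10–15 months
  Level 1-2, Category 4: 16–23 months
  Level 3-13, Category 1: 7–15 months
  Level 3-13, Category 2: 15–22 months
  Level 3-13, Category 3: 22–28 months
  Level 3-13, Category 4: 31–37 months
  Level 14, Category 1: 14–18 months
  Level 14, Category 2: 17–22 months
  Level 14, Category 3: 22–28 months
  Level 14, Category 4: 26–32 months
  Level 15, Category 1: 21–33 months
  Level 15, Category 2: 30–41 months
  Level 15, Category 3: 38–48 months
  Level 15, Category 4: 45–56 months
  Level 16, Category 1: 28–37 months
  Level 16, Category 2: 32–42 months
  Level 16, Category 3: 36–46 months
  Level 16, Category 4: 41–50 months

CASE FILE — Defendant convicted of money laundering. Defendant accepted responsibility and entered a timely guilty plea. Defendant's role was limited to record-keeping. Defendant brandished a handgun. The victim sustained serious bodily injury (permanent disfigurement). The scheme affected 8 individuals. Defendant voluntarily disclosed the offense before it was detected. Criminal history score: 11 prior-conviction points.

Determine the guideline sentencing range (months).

41-50 months

Base offense level for money laundering: 8.
S1 applies (level before this adjustment is 8 ≥ 7, so +6): 8 + 6 = 14.
S2 applies: 14 − 1 = 13.
S3 applies: 13 + 2 = 15.
S4 applies: 15 − 3 = 12.
S5 applies: 12 − 2 = 10.
S6 applies (level before this adjustment is 10 ≥ 4, so +7): 10 + 7 = 17.
Level 17 exceeds the maximum of 16; capped at 16.
Final offense level: 16.
Criminal history: 11 prior points → Category 4 (10+).
Level 16 falls in the 16 band.
Grid: Level 16 × Category 4 = 41-50 months.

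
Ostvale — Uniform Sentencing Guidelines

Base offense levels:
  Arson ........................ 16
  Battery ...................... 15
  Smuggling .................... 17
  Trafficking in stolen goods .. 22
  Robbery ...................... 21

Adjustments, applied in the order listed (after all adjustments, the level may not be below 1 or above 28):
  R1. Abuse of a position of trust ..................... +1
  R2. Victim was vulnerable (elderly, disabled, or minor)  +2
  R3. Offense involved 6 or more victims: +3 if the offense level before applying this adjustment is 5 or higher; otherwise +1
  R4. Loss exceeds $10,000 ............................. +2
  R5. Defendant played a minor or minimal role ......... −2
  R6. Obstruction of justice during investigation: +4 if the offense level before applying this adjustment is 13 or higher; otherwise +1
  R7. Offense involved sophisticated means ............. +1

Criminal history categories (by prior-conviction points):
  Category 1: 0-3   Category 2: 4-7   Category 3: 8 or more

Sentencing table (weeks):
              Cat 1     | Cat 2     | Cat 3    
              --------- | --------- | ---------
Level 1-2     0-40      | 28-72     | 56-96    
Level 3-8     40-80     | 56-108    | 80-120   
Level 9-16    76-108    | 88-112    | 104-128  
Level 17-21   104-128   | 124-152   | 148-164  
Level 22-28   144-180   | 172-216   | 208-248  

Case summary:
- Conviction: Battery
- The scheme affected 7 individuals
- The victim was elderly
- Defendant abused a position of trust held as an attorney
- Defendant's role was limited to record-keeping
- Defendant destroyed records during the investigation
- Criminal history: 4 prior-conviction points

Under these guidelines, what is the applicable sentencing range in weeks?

172-216 weeks

Base offense level for battery: 15.
R1 applies: 15 + 1 = 16.
R2 applies: 16 + 2 = 18.
R3 applies (level before this adjustment is 18 ≥ 5, so +3): 18 + 3 = 21.
R5 applies: 21 − 2 = 19.
R6 applies (level before this adjustment is 19 ≥ 13, so +4): 19 + 4 = 23.
Final offense level: 23.
Criminal history: 4 prior points → Category 2 (4-7).
Level 23 falls in the 22-28 band.
Grid: Level 22-28 × Category 2 = 172-216 weeks.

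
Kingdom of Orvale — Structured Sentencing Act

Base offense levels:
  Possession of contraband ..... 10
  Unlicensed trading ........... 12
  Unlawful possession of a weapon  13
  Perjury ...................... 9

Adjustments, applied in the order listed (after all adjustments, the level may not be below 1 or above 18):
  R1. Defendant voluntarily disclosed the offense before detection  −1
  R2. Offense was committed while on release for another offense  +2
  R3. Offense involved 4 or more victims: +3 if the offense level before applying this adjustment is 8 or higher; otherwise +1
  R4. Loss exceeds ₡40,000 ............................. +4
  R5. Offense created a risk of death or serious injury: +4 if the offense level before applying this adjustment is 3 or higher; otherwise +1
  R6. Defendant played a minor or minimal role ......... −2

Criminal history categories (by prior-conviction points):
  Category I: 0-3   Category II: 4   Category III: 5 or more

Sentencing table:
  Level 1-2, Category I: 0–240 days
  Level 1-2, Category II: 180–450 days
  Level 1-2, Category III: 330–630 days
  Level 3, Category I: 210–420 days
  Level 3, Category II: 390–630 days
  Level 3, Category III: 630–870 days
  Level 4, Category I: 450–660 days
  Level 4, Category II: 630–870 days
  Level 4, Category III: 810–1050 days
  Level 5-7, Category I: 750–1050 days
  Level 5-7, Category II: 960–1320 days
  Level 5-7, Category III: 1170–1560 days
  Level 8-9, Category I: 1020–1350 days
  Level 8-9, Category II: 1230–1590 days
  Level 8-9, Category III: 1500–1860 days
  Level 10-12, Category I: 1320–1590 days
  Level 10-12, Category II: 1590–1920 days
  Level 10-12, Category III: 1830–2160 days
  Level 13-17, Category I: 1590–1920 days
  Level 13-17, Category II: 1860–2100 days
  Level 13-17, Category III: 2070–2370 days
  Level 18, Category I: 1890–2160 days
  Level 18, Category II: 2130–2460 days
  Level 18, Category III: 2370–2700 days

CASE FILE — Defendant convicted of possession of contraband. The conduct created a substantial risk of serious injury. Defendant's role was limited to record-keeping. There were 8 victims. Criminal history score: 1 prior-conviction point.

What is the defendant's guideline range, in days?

1590-1920 days

Base offense level for possession of contraband: 10.
R3 applies (level before this adjustment is 10 ≥ 8, so +3): 10 + 3 = 13.
R4 does not apply.
R5 applies (level before this adjustment is 13 ≥ 3, so +4): 13 + 4 = 17.
R6 applies: 17 − 2 = 15.
Final offense level: 15.
Criminal history: 1 prior point → Category I (0-3).
Level 15 falls in the 13-17 band.
Grid: Level 13-17 × Category I = 1590-1920 days.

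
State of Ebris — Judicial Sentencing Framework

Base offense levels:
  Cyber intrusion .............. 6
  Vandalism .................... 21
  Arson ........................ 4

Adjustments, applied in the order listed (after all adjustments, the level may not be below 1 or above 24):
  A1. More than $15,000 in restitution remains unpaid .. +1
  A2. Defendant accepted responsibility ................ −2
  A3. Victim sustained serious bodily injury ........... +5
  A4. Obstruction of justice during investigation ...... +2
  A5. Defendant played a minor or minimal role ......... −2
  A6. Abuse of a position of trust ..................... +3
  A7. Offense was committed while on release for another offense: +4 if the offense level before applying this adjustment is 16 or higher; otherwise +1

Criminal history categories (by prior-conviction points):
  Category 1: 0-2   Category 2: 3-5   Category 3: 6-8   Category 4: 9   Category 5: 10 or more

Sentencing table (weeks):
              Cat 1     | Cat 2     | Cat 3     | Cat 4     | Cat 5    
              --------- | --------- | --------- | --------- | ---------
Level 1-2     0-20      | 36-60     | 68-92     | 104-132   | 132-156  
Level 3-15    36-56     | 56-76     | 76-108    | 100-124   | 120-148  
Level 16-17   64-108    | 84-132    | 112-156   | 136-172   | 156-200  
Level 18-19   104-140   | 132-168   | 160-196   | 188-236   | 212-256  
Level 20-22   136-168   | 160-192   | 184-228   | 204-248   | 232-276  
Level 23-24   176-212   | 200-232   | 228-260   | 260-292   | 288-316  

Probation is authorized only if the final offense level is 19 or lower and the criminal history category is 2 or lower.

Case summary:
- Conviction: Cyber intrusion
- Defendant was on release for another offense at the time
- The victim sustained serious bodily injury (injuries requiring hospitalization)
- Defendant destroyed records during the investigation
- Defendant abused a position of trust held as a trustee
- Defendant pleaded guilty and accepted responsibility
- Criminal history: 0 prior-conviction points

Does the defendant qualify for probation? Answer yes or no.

Yes

Base offense level for cyber intrusion: 6.
A1 does not apply.
A2 applies: 6 − 2 = 4.
A3 applies: 4 + 5 = 9.
A4 applies: 9 + 2 = 11.
A5 does not apply.
A6 applies: 11 + 3 = 14.
A7 applies (level before this adjustment is 14 < 16, so +1): 14 + 1 = 15.
Final offense level: 15.
Criminal history: 0 prior points → Category 1 (0-2).
Level 15 falls in the 3-15 band.
Grid: Level 3-15 × Category 1 = 36-56 weeks.
Probation check: level 15 ≤ 19 and category 1 ≤ 2 → eligible.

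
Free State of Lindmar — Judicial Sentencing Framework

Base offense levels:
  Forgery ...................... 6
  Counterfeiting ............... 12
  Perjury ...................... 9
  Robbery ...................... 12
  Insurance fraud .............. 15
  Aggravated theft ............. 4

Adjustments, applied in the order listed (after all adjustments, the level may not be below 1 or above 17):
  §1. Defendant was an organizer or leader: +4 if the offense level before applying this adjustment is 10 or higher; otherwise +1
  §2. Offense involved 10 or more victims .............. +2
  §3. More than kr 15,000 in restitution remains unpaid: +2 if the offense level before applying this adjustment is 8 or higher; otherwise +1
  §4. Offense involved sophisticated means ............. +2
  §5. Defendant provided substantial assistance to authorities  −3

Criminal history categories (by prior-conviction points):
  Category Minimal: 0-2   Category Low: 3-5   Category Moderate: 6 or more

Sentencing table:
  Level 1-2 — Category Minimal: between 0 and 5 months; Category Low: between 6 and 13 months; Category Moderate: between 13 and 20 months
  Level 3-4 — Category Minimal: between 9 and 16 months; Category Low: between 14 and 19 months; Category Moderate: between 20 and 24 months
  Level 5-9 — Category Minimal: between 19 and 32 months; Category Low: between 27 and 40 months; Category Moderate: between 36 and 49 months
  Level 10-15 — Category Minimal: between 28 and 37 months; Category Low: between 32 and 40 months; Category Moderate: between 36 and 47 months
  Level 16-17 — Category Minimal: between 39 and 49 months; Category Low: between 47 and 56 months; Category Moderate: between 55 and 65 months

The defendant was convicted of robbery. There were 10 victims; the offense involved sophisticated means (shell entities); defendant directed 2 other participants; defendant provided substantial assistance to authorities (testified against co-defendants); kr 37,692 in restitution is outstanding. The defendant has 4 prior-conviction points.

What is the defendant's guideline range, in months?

Base offense level for robbery: 12.
§1 applies (level before this adjustment is 12 ≥ 10, so +4): 12 + 4 = 16.
§2 applies: 16 + 2 = 18.
§3 applies (level before this adjustment is 18 ≥ 8, so +2): 18 + 2 = 20.
§4 applies: 20 + 2 = 22.
§5 applies: 22 − 3 = 19.
Level 19 exceeds the maximum of 17; capped at 17.
Final offense level: 17.
Criminal history: 4 prior points → Category Low (3-5).
Level 17 falls in the 16-17 band.
Grid: Level 16-17 × Category Low = 47-56 months.

47-56 months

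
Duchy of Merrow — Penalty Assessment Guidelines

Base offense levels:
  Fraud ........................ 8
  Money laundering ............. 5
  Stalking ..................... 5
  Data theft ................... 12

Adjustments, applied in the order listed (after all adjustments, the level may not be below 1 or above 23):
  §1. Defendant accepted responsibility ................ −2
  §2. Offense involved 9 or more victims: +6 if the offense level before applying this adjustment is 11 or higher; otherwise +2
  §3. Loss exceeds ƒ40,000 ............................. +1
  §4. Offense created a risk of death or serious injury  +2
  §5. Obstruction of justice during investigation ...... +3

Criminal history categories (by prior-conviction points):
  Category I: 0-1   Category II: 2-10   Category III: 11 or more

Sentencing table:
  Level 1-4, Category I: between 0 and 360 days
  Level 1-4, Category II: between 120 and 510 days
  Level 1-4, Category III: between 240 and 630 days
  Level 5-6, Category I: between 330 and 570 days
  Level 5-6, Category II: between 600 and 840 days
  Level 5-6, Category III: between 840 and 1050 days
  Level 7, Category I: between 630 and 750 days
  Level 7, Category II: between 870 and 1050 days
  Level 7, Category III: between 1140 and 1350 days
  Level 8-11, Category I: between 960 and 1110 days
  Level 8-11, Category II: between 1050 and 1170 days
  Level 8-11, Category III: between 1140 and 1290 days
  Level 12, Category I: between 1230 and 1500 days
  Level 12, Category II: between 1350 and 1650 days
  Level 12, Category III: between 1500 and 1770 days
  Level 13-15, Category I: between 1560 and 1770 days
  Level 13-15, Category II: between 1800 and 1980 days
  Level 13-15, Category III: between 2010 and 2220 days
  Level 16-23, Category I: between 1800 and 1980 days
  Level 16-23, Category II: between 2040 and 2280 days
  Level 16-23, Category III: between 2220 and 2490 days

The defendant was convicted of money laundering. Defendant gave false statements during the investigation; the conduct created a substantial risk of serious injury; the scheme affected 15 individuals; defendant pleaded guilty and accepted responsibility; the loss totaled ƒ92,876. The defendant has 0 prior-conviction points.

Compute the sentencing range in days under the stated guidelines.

Base offense level for money laundering: 5.
§1 applies: 5 − 2 = 3.
§2 applies (level before this adjustment is 3 < 11, so +2): 3 + 2 = 5.
§3 applies: 5 + 1 = 6.
§4 applies: 6 + 2 = 8.
§5 applies: 8 + 3 = 11.
Final offense level: 11.
Criminal history: 0 prior points → Category I (0-1).
Level 11 falls in the 8-11 band.
Grid: Level 8-11 × Category I = 960-1110 days.

960-1110 days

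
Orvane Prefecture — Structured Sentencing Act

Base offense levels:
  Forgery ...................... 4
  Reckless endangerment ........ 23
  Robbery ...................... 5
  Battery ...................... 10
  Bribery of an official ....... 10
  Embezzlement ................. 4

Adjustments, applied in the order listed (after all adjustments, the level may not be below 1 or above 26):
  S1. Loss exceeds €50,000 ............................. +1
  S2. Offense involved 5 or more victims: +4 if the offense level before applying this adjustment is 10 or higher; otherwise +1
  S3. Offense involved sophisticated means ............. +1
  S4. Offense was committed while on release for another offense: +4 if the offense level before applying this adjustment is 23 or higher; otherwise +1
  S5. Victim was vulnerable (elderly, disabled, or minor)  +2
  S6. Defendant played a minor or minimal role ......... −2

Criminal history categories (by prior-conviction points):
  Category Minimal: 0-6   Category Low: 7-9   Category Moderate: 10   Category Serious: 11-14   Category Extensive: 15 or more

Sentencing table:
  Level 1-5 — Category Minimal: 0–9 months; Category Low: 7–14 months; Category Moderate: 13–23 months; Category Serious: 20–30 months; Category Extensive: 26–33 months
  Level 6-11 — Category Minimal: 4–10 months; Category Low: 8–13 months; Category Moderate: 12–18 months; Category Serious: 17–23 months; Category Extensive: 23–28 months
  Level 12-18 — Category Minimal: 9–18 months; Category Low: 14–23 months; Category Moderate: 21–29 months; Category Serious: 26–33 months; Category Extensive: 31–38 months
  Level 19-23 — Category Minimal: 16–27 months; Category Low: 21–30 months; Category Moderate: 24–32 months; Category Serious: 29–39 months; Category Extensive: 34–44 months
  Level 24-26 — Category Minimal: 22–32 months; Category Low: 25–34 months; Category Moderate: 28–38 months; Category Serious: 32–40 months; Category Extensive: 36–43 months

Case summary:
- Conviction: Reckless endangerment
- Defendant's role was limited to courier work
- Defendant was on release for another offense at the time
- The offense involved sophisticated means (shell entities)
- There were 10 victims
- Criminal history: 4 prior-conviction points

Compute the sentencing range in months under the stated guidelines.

22-32 months

Base offense level for reckless endangerment: 23.
S1 does not apply.
S2 applies (level before this adjustment is 23 ≥ 10, so +4): 23 + 4 = 27.
S3 applies: 27 + 1 = 28.
S4 applies (level before this adjustment is 28 ≥ 23, so +4): 28 + 4 = 32.
S6 applies: 32 − 2 = 30.
Level 30 exceeds the maximum of 26; capped at 26.
Final offense level: 26.
Criminal history: 4 prior points → Category Minimal (0-6).
Level 26 falls in the 24-26 band.
Grid: Level 24-26 × Category Minimal = 22-32 months.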